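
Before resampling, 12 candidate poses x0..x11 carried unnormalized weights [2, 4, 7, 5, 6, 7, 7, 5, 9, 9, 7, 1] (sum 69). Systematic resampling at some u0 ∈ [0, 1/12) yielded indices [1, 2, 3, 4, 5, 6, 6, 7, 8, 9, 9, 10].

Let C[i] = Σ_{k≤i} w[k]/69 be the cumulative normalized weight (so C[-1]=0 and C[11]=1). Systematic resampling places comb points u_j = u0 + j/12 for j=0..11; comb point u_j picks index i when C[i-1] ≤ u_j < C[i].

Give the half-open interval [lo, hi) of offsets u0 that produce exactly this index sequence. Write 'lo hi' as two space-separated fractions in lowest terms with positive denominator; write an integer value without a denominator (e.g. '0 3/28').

3/92 11/276

C = [2/69, 2/23, 13/69, 6/23, 8/23, 31/69, 38/69, 43/69, 52/69, 61/69, 68/69, 1]
j=0 picked index 1: u0 ∈ [2/69, 2/23)
j=1 picked index 2: u0 ∈ [1/276, 29/276)
j=2 picked index 3: u0 ∈ [1/46, 13/138)
j=3 picked index 4: u0 ∈ [1/92, 9/92)
j=4 picked index 5: u0 ∈ [1/69, 8/69)
j=5 picked index 6: u0 ∈ [3/92, 37/276)
j=6 picked index 6: u0 ∈ [-7/138, 7/138)
j=7 picked index 7: u0 ∈ [-3/92, 11/276)
j=8 picked index 8: u0 ∈ [-1/23, 2/23)
j=9 picked index 9: u0 ∈ [1/276, 37/276)
j=10 picked index 9: u0 ∈ [-11/138, 7/138)
j=11 picked index 10: u0 ∈ [-3/92, 19/276)
intersection: [3/92, 11/276)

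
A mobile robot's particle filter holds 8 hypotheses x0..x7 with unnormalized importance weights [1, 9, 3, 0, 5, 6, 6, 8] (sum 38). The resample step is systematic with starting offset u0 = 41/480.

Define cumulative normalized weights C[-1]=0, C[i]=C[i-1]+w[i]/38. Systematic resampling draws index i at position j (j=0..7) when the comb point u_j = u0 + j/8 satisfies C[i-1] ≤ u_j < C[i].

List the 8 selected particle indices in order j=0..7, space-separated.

1 1 2 4 5 6 7 7

C = [1/38, 5/19, 13/38, 13/38, 9/19, 12/19, 15/19, 1]
j=0: u_0=41/480 ∈ [1/38, 5/19) → index 1
j=1: u_1=101/480 ∈ [1/38, 5/19) → index 1
j=2: u_2=161/480 ∈ [5/19, 13/38) → index 2
j=3: u_3=221/480 ∈ [13/38, 9/19) → index 4
j=4: u_4=281/480 ∈ [9/19, 12/19) → index 5
j=5: u_5=341/480 ∈ [12/19, 15/19) → index 6
j=6: u_6=401/480 ∈ [15/19, 1) → index 7
j=7: u_7=461/480 ∈ [15/19, 1) → index 7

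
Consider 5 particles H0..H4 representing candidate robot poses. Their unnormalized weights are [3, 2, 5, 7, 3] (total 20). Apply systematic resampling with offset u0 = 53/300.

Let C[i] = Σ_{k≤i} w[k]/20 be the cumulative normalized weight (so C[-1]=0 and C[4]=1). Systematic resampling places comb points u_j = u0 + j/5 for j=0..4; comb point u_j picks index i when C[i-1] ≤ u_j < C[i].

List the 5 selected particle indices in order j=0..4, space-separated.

1 2 3 3 4

C = [3/20, 1/4, 1/2, 17/20, 1]
j=0: u_0=53/300 ∈ [3/20, 1/4) → index 1
j=1: u_1=113/300 ∈ [1/4, 1/2) → index 2
j=2: u_2=173/300 ∈ [1/2, 17/20) → index 3
j=3: u_3=233/300 ∈ [1/2, 17/20) → index 3
j=4: u_4=293/300 ∈ [17/20, 1) → index 4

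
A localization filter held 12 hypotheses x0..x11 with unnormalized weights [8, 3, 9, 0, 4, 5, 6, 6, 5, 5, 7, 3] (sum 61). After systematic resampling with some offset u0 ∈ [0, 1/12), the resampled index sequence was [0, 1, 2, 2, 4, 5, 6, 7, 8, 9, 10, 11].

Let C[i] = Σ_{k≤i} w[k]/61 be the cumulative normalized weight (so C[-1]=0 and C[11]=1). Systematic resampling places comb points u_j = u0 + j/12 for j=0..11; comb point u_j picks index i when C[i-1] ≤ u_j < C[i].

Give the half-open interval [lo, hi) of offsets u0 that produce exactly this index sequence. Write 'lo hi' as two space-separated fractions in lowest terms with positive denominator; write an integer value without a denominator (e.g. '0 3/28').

C = [8/61, 11/61, 20/61, 20/61, 24/61, 29/61, 35/61, 41/61, 46/61, 51/61, 58/61, 1]
j=0 picked index 0: u0 ∈ [0, 8/61)
j=1 picked index 1: u0 ∈ [35/732, 71/732)
j=2 picked index 2: u0 ∈ [5/366, 59/366)
j=3 picked index 2: u0 ∈ [-17/244, 19/244)
j=4 picked index 4: u0 ∈ [-1/183, 11/183)
j=5 picked index 5: u0 ∈ [-17/732, 43/732)
j=6 picked index 6: u0 ∈ [-3/122, 9/122)
j=7 picked index 7: u0 ∈ [-7/732, 65/732)
j=8 picked index 8: u0 ∈ [1/183, 16/183)
j=9 picked index 9: u0 ∈ [1/244, 21/244)
j=10 picked index 10: u0 ∈ [1/366, 43/366)
j=11 picked index 11: u0 ∈ [25/732, 1/12)
intersection: [35/732, 43/732)

35/732 43/732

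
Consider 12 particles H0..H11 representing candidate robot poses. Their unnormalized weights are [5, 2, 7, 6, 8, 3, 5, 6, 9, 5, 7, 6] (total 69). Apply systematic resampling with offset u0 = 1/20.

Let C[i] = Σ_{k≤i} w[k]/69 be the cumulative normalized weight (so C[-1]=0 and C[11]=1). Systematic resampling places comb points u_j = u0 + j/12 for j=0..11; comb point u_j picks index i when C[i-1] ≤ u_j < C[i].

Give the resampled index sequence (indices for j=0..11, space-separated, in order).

C = [5/69, 7/69, 14/69, 20/69, 28/69, 31/69, 12/23, 14/23, 17/23, 56/69, 21/23, 1]
j=0: u_0=1/20 ∈ [0, 5/69) → index 0
j=1: u_1=2/15 ∈ [7/69, 14/69) → index 2
j=2: u_2=13/60 ∈ [14/69, 20/69) → index 3
j=3: u_3=3/10 ∈ [20/69, 28/69) → index 4
j=4: u_4=23/60 ∈ [20/69, 28/69) → index 4
j=5: u_5=7/15 ∈ [31/69, 12/23) → index 6
j=6: u_6=11/20 ∈ [12/23, 14/23) → index 7
j=7: u_7=19/30 ∈ [14/23, 17/23) → index 8
j=8: u_8=43/60 ∈ [14/23, 17/23) → index 8
j=9: u_9=4/5 ∈ [17/23, 56/69) → index 9
j=10: u_10=53/60 ∈ [56/69, 21/23) → index 10
j=11: u_11=29/30 ∈ [21/23, 1) → index 11

0 2 3 4 4 6 7 8 8 9 10 11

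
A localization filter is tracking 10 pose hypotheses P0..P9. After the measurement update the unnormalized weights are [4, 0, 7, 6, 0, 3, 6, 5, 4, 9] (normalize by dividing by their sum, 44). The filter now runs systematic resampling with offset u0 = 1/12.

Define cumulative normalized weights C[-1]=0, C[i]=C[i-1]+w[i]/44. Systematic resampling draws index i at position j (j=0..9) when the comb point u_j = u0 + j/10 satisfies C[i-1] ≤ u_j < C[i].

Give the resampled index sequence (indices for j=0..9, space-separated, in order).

C = [1/11, 1/11, 1/4, 17/44, 17/44, 5/11, 13/22, 31/44, 35/44, 1]
j=0: u_0=1/12 ∈ [0, 1/11) → index 0
j=1: u_1=11/60 ∈ [1/11, 1/4) → index 2
j=2: u_2=17/60 ∈ [1/4, 17/44) → index 3
j=3: u_3=23/60 ∈ [1/4, 17/44) → index 3
j=4: u_4=29/60 ∈ [5/11, 13/22) → index 6
j=5: u_5=7/12 ∈ [5/11, 13/22) → index 6
j=6: u_6=41/60 ∈ [13/22, 31/44) → index 7
j=7: u_7=47/60 ∈ [31/44, 35/44) → index 8
j=8: u_8=53/60 ∈ [35/44, 1) → index 9
j=9: u_9=59/60 ∈ [35/44, 1) → index 9

0 2 3 3 6 6 7 8 9 9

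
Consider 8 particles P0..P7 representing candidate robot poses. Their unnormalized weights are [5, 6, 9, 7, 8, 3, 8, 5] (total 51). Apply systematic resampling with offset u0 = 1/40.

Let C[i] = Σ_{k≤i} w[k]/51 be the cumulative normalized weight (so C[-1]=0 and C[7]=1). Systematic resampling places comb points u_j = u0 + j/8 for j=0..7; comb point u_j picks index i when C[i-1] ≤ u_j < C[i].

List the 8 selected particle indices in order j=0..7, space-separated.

C = [5/51, 11/51, 20/51, 9/17, 35/51, 38/51, 46/51, 1]
j=0: u_0=1/40 ∈ [0, 5/51) → index 0
j=1: u_1=3/20 ∈ [5/51, 11/51) → index 1
j=2: u_2=11/40 ∈ [11/51, 20/51) → index 2
j=3: u_3=2/5 ∈ [20/51, 9/17) → index 3
j=4: u_4=21/40 ∈ [20/51, 9/17) → index 3
j=5: u_5=13/20 ∈ [9/17, 35/51) → index 4
j=6: u_6=31/40 ∈ [38/51, 46/51) → index 6
j=7: u_7=9/10 ∈ [38/51, 46/51) → index 6

0 1 2 3 3 4 6 6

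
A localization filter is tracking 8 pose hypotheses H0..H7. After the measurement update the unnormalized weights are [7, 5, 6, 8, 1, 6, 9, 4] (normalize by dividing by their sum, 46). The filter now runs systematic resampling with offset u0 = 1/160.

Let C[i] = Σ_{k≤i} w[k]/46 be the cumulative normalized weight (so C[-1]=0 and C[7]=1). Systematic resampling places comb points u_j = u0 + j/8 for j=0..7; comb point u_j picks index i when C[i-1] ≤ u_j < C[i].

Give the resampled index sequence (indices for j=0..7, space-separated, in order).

0 0 1 2 3 5 6 6

C = [7/46, 6/23, 9/23, 13/23, 27/46, 33/46, 21/23, 1]
j=0: u_0=1/160 ∈ [0, 7/46) → index 0
j=1: u_1=21/160 ∈ [0, 7/46) → index 0
j=2: u_2=41/160 ∈ [7/46, 6/23) → index 1
j=3: u_3=61/160 ∈ [6/23, 9/23) → index 2
j=4: u_4=81/160 ∈ [9/23, 13/23) → index 3
j=5: u_5=101/160 ∈ [27/46, 33/46) → index 5
j=6: u_6=121/160 ∈ [33/46, 21/23) → index 6
j=7: u_7=141/160 ∈ [33/46, 21/23) → index 6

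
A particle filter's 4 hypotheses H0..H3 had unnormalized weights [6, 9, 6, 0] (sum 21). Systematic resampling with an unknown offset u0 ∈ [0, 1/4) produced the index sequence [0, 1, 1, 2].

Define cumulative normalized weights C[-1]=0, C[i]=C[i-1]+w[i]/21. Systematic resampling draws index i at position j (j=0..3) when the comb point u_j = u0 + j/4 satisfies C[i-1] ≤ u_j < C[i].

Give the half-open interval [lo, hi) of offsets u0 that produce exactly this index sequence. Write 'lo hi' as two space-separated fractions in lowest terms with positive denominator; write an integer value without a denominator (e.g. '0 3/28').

1/28 3/14

C = [2/7, 5/7, 1, 1]
j=0 picked index 0: u0 ∈ [0, 2/7)
j=1 picked index 1: u0 ∈ [1/28, 13/28)
j=2 picked index 1: u0 ∈ [-3/14, 3/14)
j=3 picked index 2: u0 ∈ [-1/28, 1/4)
intersection: [1/28, 3/14)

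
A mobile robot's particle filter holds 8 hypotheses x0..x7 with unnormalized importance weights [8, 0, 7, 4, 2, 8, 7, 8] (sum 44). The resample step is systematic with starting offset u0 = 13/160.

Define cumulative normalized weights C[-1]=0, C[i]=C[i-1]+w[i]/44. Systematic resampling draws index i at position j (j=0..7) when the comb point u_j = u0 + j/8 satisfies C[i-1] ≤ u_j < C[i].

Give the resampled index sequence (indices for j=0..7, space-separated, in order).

0 2 2 4 5 6 7 7

C = [2/11, 2/11, 15/44, 19/44, 21/44, 29/44, 9/11, 1]
j=0: u_0=13/160 ∈ [0, 2/11) → index 0
j=1: u_1=33/160 ∈ [2/11, 15/44) → index 2
j=2: u_2=53/160 ∈ [2/11, 15/44) → index 2
j=3: u_3=73/160 ∈ [19/44, 21/44) → index 4
j=4: u_4=93/160 ∈ [21/44, 29/44) → index 5
j=5: u_5=113/160 ∈ [29/44, 9/11) → index 6
j=6: u_6=133/160 ∈ [9/11, 1) → index 7
j=7: u_7=153/160 ∈ [9/11, 1) → index 7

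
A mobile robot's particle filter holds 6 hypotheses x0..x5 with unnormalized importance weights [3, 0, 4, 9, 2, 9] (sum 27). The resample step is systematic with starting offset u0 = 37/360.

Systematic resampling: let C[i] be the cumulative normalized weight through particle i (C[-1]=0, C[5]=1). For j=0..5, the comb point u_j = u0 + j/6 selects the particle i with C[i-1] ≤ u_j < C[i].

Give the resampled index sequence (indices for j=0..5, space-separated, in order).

0 3 3 4 5 5

C = [1/9, 1/9, 7/27, 16/27, 2/3, 1]
j=0: u_0=37/360 ∈ [0, 1/9) → index 0
j=1: u_1=97/360 ∈ [7/27, 16/27) → index 3
j=2: u_2=157/360 ∈ [7/27, 16/27) → index 3
j=3: u_3=217/360 ∈ [16/27, 2/3) → index 4
j=4: u_4=277/360 ∈ [2/3, 1) → index 5
j=5: u_5=337/360 ∈ [2/3, 1) → index 5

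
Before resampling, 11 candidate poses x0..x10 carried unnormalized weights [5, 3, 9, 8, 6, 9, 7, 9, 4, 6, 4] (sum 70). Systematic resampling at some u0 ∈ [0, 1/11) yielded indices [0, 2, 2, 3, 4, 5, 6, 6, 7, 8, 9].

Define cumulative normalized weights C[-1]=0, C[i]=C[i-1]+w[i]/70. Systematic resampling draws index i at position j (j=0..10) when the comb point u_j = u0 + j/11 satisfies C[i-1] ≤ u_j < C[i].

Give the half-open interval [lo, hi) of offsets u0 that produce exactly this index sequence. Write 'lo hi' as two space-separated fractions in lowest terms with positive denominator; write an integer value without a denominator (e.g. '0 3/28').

C = [1/14, 4/35, 17/70, 5/14, 31/70, 4/7, 47/70, 4/5, 6/7, 33/35, 1]
j=0 picked index 0: u0 ∈ [0, 1/14)
j=1 picked index 2: u0 ∈ [9/385, 117/770)
j=2 picked index 2: u0 ∈ [-26/385, 47/770)
j=3 picked index 3: u0 ∈ [-23/770, 13/154)
j=4 picked index 4: u0 ∈ [-1/154, 61/770)
j=5 picked index 5: u0 ∈ [-9/770, 9/77)
j=6 picked index 6: u0 ∈ [2/77, 97/770)
j=7 picked index 6: u0 ∈ [-5/77, 27/770)
j=8 picked index 7: u0 ∈ [-43/770, 4/55)
j=9 picked index 8: u0 ∈ [-1/55, 3/77)
j=10 picked index 9: u0 ∈ [-4/77, 13/385)
intersection: [2/77, 13/385)

2/77 13/385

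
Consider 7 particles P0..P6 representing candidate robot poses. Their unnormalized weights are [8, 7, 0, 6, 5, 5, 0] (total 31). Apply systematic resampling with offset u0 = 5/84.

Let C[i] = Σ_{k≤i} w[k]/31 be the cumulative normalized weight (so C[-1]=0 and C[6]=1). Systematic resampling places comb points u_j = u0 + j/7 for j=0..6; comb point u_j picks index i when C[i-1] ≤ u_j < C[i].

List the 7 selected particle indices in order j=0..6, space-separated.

C = [8/31, 15/31, 15/31, 21/31, 26/31, 1, 1]
j=0: u_0=5/84 ∈ [0, 8/31) → index 0
j=1: u_1=17/84 ∈ [0, 8/31) → index 0
j=2: u_2=29/84 ∈ [8/31, 15/31) → index 1
j=3: u_3=41/84 ∈ [15/31, 21/31) → index 3
j=4: u_4=53/84 ∈ [15/31, 21/31) → index 3
j=5: u_5=65/84 ∈ [21/31, 26/31) → index 4
j=6: u_6=11/12 ∈ [26/31, 1) → index 5

0 0 1 3 3 4 5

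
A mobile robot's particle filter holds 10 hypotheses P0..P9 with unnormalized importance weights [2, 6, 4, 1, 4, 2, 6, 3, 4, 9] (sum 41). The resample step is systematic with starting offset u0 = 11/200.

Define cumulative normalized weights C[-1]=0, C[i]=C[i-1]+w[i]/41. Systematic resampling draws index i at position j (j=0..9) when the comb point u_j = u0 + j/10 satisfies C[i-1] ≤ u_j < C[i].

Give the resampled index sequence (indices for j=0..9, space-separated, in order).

C = [2/41, 8/41, 12/41, 13/41, 17/41, 19/41, 25/41, 28/41, 32/41, 1]
j=0: u_0=11/200 ∈ [2/41, 8/41) → index 1
j=1: u_1=31/200 ∈ [2/41, 8/41) → index 1
j=2: u_2=51/200 ∈ [8/41, 12/41) → index 2
j=3: u_3=71/200 ∈ [13/41, 17/41) → index 4
j=4: u_4=91/200 ∈ [17/41, 19/41) → index 5
j=5: u_5=111/200 ∈ [19/41, 25/41) → index 6
j=6: u_6=131/200 ∈ [25/41, 28/41) → index 7
j=7: u_7=151/200 ∈ [28/41, 32/41) → index 8
j=8: u_8=171/200 ∈ [32/41, 1) → index 9
j=9: u_9=191/200 ∈ [32/41, 1) → index 9

1 1 2 4 5 6 7 8 9 9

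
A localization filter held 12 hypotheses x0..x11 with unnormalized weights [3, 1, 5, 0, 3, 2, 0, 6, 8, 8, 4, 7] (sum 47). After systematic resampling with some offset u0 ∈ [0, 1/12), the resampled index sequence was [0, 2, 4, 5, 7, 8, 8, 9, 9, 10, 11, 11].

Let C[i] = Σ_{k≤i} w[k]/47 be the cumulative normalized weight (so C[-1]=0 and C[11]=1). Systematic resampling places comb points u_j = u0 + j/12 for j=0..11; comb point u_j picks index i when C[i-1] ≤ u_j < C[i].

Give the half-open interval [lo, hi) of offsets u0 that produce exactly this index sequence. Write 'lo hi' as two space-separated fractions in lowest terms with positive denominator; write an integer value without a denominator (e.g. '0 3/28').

C = [3/47, 4/47, 9/47, 9/47, 12/47, 14/47, 14/47, 20/47, 28/47, 36/47, 40/47, 1]
j=0 picked index 0: u0 ∈ [0, 3/47)
j=1 picked index 2: u0 ∈ [1/564, 61/564)
j=2 picked index 4: u0 ∈ [7/282, 25/282)
j=3 picked index 5: u0 ∈ [1/188, 9/188)
j=4 picked index 7: u0 ∈ [-5/141, 13/141)
j=5 picked index 8: u0 ∈ [5/564, 101/564)
j=6 picked index 8: u0 ∈ [-7/94, 9/94)
j=7 picked index 9: u0 ∈ [7/564, 103/564)
j=8 picked index 9: u0 ∈ [-10/141, 14/141)
j=9 picked index 10: u0 ∈ [3/188, 19/188)
j=10 picked index 11: u0 ∈ [5/282, 1/6)
j=11 picked index 11: u0 ∈ [-37/564, 1/12)
intersection: [7/282, 9/188)

7/282 9/188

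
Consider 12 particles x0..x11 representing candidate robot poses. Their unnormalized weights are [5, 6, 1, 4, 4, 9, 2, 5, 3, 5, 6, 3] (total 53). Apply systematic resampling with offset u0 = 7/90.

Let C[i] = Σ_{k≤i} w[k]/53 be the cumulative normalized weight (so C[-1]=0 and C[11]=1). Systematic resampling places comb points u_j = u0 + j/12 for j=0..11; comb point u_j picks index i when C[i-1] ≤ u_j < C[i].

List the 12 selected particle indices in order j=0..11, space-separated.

C = [5/53, 11/53, 12/53, 16/53, 20/53, 29/53, 31/53, 36/53, 39/53, 44/53, 50/53, 1]
j=0: u_0=7/90 ∈ [0, 5/53) → index 0
j=1: u_1=29/180 ∈ [5/53, 11/53) → index 1
j=2: u_2=11/45 ∈ [12/53, 16/53) → index 3
j=3: u_3=59/180 ∈ [16/53, 20/53) → index 4
j=4: u_4=37/90 ∈ [20/53, 29/53) → index 5
j=5: u_5=89/180 ∈ [20/53, 29/53) → index 5
j=6: u_6=26/45 ∈ [29/53, 31/53) → index 6
j=7: u_7=119/180 ∈ [31/53, 36/53) → index 7
j=8: u_8=67/90 ∈ [39/53, 44/53) → index 9
j=9: u_9=149/180 ∈ [39/53, 44/53) → index 9
j=10: u_10=41/45 ∈ [44/53, 50/53) → index 10
j=11: u_11=179/180 ∈ [50/53, 1) → index 11

0 1 3 4 5 5 6 7 9 9 10 11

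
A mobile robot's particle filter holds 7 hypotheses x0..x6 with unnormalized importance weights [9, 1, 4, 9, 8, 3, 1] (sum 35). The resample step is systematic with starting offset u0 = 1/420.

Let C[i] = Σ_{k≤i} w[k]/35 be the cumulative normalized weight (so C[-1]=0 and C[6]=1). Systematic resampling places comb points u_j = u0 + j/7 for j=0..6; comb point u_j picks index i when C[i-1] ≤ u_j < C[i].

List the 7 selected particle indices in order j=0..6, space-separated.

C = [9/35, 2/7, 2/5, 23/35, 31/35, 34/35, 1]
j=0: u_0=1/420 ∈ [0, 9/35) → index 0
j=1: u_1=61/420 ∈ [0, 9/35) → index 0
j=2: u_2=121/420 ∈ [2/7, 2/5) → index 2
j=3: u_3=181/420 ∈ [2/5, 23/35) → index 3
j=4: u_4=241/420 ∈ [2/5, 23/35) → index 3
j=5: u_5=43/60 ∈ [23/35, 31/35) → index 4
j=6: u_6=361/420 ∈ [23/35, 31/35) → index 4

0 0 2 3 3 4 4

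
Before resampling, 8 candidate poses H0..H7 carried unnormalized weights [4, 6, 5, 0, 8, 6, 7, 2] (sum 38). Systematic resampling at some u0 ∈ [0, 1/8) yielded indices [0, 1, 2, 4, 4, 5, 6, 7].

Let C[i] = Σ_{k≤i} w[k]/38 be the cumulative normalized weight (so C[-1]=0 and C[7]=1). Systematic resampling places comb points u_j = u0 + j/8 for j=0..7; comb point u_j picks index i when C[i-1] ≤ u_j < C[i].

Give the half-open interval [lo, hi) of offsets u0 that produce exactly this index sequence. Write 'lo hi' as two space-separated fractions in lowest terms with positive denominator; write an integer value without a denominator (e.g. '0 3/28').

C = [2/19, 5/19, 15/38, 15/38, 23/38, 29/38, 18/19, 1]
j=0 picked index 0: u0 ∈ [0, 2/19)
j=1 picked index 1: u0 ∈ [-3/152, 21/152)
j=2 picked index 2: u0 ∈ [1/76, 11/76)
j=3 picked index 4: u0 ∈ [3/152, 35/152)
j=4 picked index 4: u0 ∈ [-2/19, 2/19)
j=5 picked index 5: u0 ∈ [-3/152, 21/152)
j=6 picked index 6: u0 ∈ [1/76, 15/76)
j=7 picked index 7: u0 ∈ [11/152, 1/8)
intersection: [11/152, 2/19)

11/152 2/19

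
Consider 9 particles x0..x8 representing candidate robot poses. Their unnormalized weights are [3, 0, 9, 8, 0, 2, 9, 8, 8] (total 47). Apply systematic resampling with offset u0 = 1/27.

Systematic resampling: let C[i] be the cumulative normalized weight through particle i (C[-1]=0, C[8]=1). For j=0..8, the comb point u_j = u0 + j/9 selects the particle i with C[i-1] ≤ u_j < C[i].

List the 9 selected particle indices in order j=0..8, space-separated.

0 2 3 3 6 6 7 7 8

C = [3/47, 3/47, 12/47, 20/47, 20/47, 22/47, 31/47, 39/47, 1]
j=0: u_0=1/27 ∈ [0, 3/47) → index 0
j=1: u_1=4/27 ∈ [3/47, 12/47) → index 2
j=2: u_2=7/27 ∈ [12/47, 20/47) → index 3
j=3: u_3=10/27 ∈ [12/47, 20/47) → index 3
j=4: u_4=13/27 ∈ [22/47, 31/47) → index 6
j=5: u_5=16/27 ∈ [22/47, 31/47) → index 6
j=6: u_6=19/27 ∈ [31/47, 39/47) → index 7
j=7: u_7=22/27 ∈ [31/47, 39/47) → index 7
j=8: u_8=25/27 ∈ [39/47, 1) → index 8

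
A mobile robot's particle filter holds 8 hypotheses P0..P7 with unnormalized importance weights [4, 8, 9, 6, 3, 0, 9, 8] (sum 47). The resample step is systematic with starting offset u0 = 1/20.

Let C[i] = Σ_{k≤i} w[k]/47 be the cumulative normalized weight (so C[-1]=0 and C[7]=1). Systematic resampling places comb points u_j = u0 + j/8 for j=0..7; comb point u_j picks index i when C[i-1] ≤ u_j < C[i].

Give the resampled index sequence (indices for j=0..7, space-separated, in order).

C = [4/47, 12/47, 21/47, 27/47, 30/47, 30/47, 39/47, 1]
j=0: u_0=1/20 ∈ [0, 4/47) → index 0
j=1: u_1=7/40 ∈ [4/47, 12/47) → index 1
j=2: u_2=3/10 ∈ [12/47, 21/47) → index 2
j=3: u_3=17/40 ∈ [12/47, 21/47) → index 2
j=4: u_4=11/20 ∈ [21/47, 27/47) → index 3
j=5: u_5=27/40 ∈ [30/47, 39/47) → index 6
j=6: u_6=4/5 ∈ [30/47, 39/47) → index 6
j=7: u_7=37/40 ∈ [39/47, 1) → index 7

0 1 2 2 3 6 6 7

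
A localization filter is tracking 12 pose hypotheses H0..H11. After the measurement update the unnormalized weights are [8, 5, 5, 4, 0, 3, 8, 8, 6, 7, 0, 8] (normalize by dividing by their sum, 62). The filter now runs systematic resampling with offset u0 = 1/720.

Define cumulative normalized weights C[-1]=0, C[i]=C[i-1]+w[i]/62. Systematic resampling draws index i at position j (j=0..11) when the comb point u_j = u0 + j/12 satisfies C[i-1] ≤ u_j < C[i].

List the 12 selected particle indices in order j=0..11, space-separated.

C = [4/31, 13/62, 9/31, 11/31, 11/31, 25/62, 33/62, 41/62, 47/62, 27/31, 27/31, 1]
j=0: u_0=1/720 ∈ [0, 4/31) → index 0
j=1: u_1=61/720 ∈ [0, 4/31) → index 0
j=2: u_2=121/720 ∈ [4/31, 13/62) → index 1
j=3: u_3=181/720 ∈ [13/62, 9/31) → index 2
j=4: u_4=241/720 ∈ [9/31, 11/31) → index 3
j=5: u_5=301/720 ∈ [25/62, 33/62) → index 6
j=6: u_6=361/720 ∈ [25/62, 33/62) → index 6
j=7: u_7=421/720 ∈ [33/62, 41/62) → index 7
j=8: u_8=481/720 ∈ [41/62, 47/62) → index 8
j=9: u_9=541/720 ∈ [41/62, 47/62) → index 8
j=10: u_10=601/720 ∈ [47/62, 27/31) → index 9
j=11: u_11=661/720 ∈ [27/31, 1) → index 11

0 0 1 2 3 6 6 7 8 8 9 11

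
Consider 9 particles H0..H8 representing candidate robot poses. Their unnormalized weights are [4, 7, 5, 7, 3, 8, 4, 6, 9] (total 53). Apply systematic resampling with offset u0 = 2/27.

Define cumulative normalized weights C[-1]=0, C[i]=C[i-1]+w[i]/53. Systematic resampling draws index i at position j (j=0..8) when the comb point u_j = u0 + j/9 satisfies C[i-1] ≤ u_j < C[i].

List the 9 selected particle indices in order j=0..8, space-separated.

0 1 2 3 5 5 7 8 8

C = [4/53, 11/53, 16/53, 23/53, 26/53, 34/53, 38/53, 44/53, 1]
j=0: u_0=2/27 ∈ [0, 4/53) → index 0
j=1: u_1=5/27 ∈ [4/53, 11/53) → index 1
j=2: u_2=8/27 ∈ [11/53, 16/53) → index 2
j=3: u_3=11/27 ∈ [16/53, 23/53) → index 3
j=4: u_4=14/27 ∈ [26/53, 34/53) → index 5
j=5: u_5=17/27 ∈ [26/53, 34/53) → index 5
j=6: u_6=20/27 ∈ [38/53, 44/53) → index 7
j=7: u_7=23/27 ∈ [44/53, 1) → index 8
j=8: u_8=26/27 ∈ [44/53, 1) → index 8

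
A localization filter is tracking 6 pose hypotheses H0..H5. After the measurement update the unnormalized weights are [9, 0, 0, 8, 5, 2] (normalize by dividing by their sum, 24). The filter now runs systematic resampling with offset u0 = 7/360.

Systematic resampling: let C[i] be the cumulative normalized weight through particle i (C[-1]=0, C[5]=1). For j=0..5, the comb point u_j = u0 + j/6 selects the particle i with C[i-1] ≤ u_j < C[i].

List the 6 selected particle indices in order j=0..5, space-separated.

C = [3/8, 3/8, 3/8, 17/24, 11/12, 1]
j=0: u_0=7/360 ∈ [0, 3/8) → index 0
j=1: u_1=67/360 ∈ [0, 3/8) → index 0
j=2: u_2=127/360 ∈ [0, 3/8) → index 0
j=3: u_3=187/360 ∈ [3/8, 17/24) → index 3
j=4: u_4=247/360 ∈ [3/8, 17/24) → index 3
j=5: u_5=307/360 ∈ [17/24, 11/12) → index 4

0 0 0 3 3 4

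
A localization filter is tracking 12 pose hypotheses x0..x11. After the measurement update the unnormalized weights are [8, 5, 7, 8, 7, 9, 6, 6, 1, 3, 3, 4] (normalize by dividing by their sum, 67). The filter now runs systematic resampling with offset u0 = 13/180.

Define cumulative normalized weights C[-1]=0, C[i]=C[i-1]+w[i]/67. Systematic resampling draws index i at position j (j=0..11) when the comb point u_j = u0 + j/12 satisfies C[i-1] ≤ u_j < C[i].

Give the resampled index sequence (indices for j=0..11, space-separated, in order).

C = [8/67, 13/67, 20/67, 28/67, 35/67, 44/67, 50/67, 56/67, 57/67, 60/67, 63/67, 1]
j=0: u_0=13/180 ∈ [0, 8/67) → index 0
j=1: u_1=7/45 ∈ [8/67, 13/67) → index 1
j=2: u_2=43/180 ∈ [13/67, 20/67) → index 2
j=3: u_3=29/90 ∈ [20/67, 28/67) → index 3
j=4: u_4=73/180 ∈ [20/67, 28/67) → index 3
j=5: u_5=22/45 ∈ [28/67, 35/67) → index 4
j=6: u_6=103/180 ∈ [35/67, 44/67) → index 5
j=7: u_7=59/90 ∈ [35/67, 44/67) → index 5
j=8: u_8=133/180 ∈ [44/67, 50/67) → index 6
j=9: u_9=37/45 ∈ [50/67, 56/67) → index 7
j=10: u_10=163/180 ∈ [60/67, 63/67) → index 10
j=11: u_11=89/90 ∈ [63/67, 1) → index 11

0 1 2 3 3 4 5 5 6 7 10 11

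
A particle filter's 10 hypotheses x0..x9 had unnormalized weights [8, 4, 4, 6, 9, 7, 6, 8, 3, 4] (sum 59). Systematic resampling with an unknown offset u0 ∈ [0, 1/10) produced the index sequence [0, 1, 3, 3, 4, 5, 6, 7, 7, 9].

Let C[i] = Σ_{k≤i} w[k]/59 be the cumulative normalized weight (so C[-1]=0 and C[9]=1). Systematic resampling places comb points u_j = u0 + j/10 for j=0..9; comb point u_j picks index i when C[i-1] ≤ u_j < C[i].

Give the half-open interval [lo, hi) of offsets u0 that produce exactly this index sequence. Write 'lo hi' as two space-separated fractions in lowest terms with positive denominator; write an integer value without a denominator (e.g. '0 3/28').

C = [8/59, 12/59, 16/59, 22/59, 31/59, 38/59, 44/59, 52/59, 55/59, 1]
j=0 picked index 0: u0 ∈ [0, 8/59)
j=1 picked index 1: u0 ∈ [21/590, 61/590)
j=2 picked index 3: u0 ∈ [21/295, 51/295)
j=3 picked index 3: u0 ∈ [-17/590, 43/590)
j=4 picked index 4: u0 ∈ [-8/295, 37/295)
j=5 picked index 5: u0 ∈ [3/118, 17/118)
j=6 picked index 6: u0 ∈ [13/295, 43/295)
j=7 picked index 7: u0 ∈ [27/590, 107/590)
j=8 picked index 7: u0 ∈ [-16/295, 24/295)
j=9 picked index 9: u0 ∈ [19/590, 1/10)
intersection: [21/295, 43/590)

21/295 43/590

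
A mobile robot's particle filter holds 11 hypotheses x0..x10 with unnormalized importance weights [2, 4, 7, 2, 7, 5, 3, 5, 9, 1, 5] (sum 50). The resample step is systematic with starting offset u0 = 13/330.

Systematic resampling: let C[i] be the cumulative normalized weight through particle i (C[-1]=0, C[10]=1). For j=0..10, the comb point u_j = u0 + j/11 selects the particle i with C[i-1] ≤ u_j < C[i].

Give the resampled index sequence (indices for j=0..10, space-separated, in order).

0 2 2 4 4 5 6 7 8 8 10

C = [1/25, 3/25, 13/50, 3/10, 11/25, 27/50, 3/5, 7/10, 22/25, 9/10, 1]
j=0: u_0=13/330 ∈ [0, 1/25) → index 0
j=1: u_1=43/330 ∈ [3/25, 13/50) → index 2
j=2: u_2=73/330 ∈ [3/25, 13/50) → index 2
j=3: u_3=103/330 ∈ [3/10, 11/25) → index 4
j=4: u_4=133/330 ∈ [3/10, 11/25) → index 4
j=5: u_5=163/330 ∈ [11/25, 27/50) → index 5
j=6: u_6=193/330 ∈ [27/50, 3/5) → index 6
j=7: u_7=223/330 ∈ [3/5, 7/10) → index 7
j=8: u_8=23/30 ∈ [7/10, 22/25) → index 8
j=9: u_9=283/330 ∈ [7/10, 22/25) → index 8
j=10: u_10=313/330 ∈ [9/10, 1) → index 10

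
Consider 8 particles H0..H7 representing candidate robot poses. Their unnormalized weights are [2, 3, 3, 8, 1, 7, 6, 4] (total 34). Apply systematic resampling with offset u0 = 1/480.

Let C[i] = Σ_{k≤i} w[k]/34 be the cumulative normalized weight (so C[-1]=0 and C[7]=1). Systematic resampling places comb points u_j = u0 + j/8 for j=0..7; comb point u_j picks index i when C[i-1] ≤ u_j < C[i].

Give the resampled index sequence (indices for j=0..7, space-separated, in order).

0 1 3 3 5 5 6 6

C = [1/17, 5/34, 4/17, 8/17, 1/2, 12/17, 15/17, 1]
j=0: u_0=1/480 ∈ [0, 1/17) → index 0
j=1: u_1=61/480 ∈ [1/17, 5/34) → index 1
j=2: u_2=121/480 ∈ [4/17, 8/17) → index 3
j=3: u_3=181/480 ∈ [4/17, 8/17) → index 3
j=4: u_4=241/480 ∈ [1/2, 12/17) → index 5
j=5: u_5=301/480 ∈ [1/2, 12/17) → index 5
j=6: u_6=361/480 ∈ [12/17, 15/17) → index 6
j=7: u_7=421/480 ∈ [12/17, 15/17) → index 6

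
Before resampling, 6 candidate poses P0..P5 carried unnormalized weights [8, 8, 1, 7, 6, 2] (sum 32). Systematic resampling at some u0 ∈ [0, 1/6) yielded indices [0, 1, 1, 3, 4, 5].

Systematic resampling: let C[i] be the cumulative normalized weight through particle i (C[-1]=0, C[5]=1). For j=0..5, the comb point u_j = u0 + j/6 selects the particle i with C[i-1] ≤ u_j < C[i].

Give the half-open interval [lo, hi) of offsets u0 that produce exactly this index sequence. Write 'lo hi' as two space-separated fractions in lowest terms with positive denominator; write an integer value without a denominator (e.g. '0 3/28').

C = [1/4, 1/2, 17/32, 3/4, 15/16, 1]
j=0 picked index 0: u0 ∈ [0, 1/4)
j=1 picked index 1: u0 ∈ [1/12, 1/3)
j=2 picked index 1: u0 ∈ [-1/12, 1/6)
j=3 picked index 3: u0 ∈ [1/32, 1/4)
j=4 picked index 4: u0 ∈ [1/12, 13/48)
j=5 picked index 5: u0 ∈ [5/48, 1/6)
intersection: [5/48, 1/6)

5/48 1/6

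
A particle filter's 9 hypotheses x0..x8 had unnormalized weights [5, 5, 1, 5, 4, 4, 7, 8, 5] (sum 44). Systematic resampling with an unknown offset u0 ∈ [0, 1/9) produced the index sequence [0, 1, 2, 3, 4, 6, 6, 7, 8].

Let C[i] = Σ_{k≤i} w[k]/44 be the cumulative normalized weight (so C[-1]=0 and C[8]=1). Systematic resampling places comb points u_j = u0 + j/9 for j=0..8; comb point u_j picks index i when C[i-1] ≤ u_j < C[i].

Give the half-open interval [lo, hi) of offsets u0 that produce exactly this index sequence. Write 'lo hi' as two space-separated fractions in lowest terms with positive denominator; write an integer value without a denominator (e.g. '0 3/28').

1/198 1/99

C = [5/44, 5/22, 1/4, 4/11, 5/11, 6/11, 31/44, 39/44, 1]
j=0 picked index 0: u0 ∈ [0, 5/44)
j=1 picked index 1: u0 ∈ [1/396, 23/198)
j=2 picked index 2: u0 ∈ [1/198, 1/36)
j=3 picked index 3: u0 ∈ [-1/12, 1/33)
j=4 picked index 4: u0 ∈ [-8/99, 1/99)
j=5 picked index 6: u0 ∈ [-1/99, 59/396)
j=6 picked index 6: u0 ∈ [-4/33, 5/132)
j=7 picked index 7: u0 ∈ [-29/396, 43/396)
j=8 picked index 8: u0 ∈ [-1/396, 1/9)
intersection: [1/198, 1/99)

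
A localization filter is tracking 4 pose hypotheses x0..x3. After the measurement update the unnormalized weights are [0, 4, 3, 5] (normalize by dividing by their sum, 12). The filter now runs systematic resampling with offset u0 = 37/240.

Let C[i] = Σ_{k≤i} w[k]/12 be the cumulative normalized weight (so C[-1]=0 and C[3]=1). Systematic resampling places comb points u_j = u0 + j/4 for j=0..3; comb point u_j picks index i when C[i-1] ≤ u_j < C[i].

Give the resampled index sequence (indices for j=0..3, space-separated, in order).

C = [0, 1/3, 7/12, 1]
j=0: u_0=37/240 ∈ [0, 1/3) → index 1
j=1: u_1=97/240 ∈ [1/3, 7/12) → index 2
j=2: u_2=157/240 ∈ [7/12, 1) → index 3
j=3: u_3=217/240 ∈ [7/12, 1) → index 3

1 2 3 3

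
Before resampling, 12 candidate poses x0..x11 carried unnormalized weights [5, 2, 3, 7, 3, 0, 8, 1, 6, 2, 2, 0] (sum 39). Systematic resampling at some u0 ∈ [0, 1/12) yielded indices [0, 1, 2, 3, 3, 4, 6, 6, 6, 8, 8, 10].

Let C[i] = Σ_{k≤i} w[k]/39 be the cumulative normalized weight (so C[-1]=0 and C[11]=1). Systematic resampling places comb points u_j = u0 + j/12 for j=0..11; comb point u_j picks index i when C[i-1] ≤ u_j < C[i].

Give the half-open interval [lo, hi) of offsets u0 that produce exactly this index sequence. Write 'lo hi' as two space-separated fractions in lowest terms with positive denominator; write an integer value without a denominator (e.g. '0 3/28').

7/156 2/39

C = [5/39, 7/39, 10/39, 17/39, 20/39, 20/39, 28/39, 29/39, 35/39, 37/39, 1, 1]
j=0 picked index 0: u0 ∈ [0, 5/39)
j=1 picked index 1: u0 ∈ [7/156, 5/52)
j=2 picked index 2: u0 ∈ [1/78, 7/78)
j=3 picked index 3: u0 ∈ [1/156, 29/156)
j=4 picked index 3: u0 ∈ [-1/13, 4/39)
j=5 picked index 4: u0 ∈ [1/52, 5/52)
j=6 picked index 6: u0 ∈ [1/78, 17/78)
j=7 picked index 6: u0 ∈ [-11/156, 7/52)
j=8 picked index 6: u0 ∈ [-2/13, 2/39)
j=9 picked index 8: u0 ∈ [-1/156, 23/156)
j=10 picked index 8: u0 ∈ [-7/78, 5/78)
j=11 picked index 10: u0 ∈ [5/156, 1/12)
intersection: [7/156, 2/39)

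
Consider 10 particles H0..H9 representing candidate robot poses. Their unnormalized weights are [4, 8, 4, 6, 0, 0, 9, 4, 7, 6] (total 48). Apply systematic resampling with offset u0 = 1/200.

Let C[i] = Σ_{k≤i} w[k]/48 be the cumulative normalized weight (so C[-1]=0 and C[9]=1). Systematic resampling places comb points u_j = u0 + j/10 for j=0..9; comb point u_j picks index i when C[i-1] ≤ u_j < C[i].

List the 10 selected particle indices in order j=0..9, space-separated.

0 1 1 2 3 6 6 7 8 9

C = [1/12, 1/4, 1/3, 11/24, 11/24, 11/24, 31/48, 35/48, 7/8, 1]
j=0: u_0=1/200 ∈ [0, 1/12) → index 0
j=1: u_1=21/200 ∈ [1/12, 1/4) → index 1
j=2: u_2=41/200 ∈ [1/12, 1/4) → index 1
j=3: u_3=61/200 ∈ [1/4, 1/3) → index 2
j=4: u_4=81/200 ∈ [1/3, 11/24) → index 3
j=5: u_5=101/200 ∈ [11/24, 31/48) → index 6
j=6: u_6=121/200 ∈ [11/24, 31/48) → index 6
j=7: u_7=141/200 ∈ [31/48, 35/48) → index 7
j=8: u_8=161/200 ∈ [35/48, 7/8) → index 8
j=9: u_9=181/200 ∈ [7/8, 1) → index 9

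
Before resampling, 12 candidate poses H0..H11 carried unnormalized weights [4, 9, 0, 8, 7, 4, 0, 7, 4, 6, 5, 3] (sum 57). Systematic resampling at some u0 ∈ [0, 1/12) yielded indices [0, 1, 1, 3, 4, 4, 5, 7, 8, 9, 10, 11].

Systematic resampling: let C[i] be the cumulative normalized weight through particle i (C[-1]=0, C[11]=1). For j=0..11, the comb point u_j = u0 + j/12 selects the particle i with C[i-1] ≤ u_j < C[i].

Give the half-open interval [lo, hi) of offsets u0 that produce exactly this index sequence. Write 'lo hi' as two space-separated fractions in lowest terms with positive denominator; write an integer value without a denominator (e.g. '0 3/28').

C = [4/57, 13/57, 13/57, 7/19, 28/57, 32/57, 32/57, 13/19, 43/57, 49/57, 18/19, 1]
j=0 picked index 0: u0 ∈ [0, 4/57)
j=1 picked index 1: u0 ∈ [-1/76, 11/76)
j=2 picked index 1: u0 ∈ [-11/114, 7/114)
j=3 picked index 3: u0 ∈ [-5/228, 9/76)
j=4 picked index 4: u0 ∈ [2/57, 3/19)
j=5 picked index 4: u0 ∈ [-11/228, 17/228)
j=6 picked index 5: u0 ∈ [-1/114, 7/114)
j=7 picked index 7: u0 ∈ [-5/228, 23/228)
j=8 picked index 8: u0 ∈ [1/57, 5/57)
j=9 picked index 9: u0 ∈ [1/228, 25/228)
j=10 picked index 10: u0 ∈ [1/38, 13/114)
j=11 picked index 11: u0 ∈ [7/228, 1/12)
intersection: [2/57, 7/114)

2/57 7/114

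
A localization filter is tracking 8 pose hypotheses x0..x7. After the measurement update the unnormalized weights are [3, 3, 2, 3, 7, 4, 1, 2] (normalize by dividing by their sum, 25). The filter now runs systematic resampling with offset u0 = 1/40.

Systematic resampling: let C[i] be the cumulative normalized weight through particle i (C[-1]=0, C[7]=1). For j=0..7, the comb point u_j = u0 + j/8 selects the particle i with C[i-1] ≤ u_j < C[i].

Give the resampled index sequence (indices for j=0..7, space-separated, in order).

C = [3/25, 6/25, 8/25, 11/25, 18/25, 22/25, 23/25, 1]
j=0: u_0=1/40 ∈ [0, 3/25) → index 0
j=1: u_1=3/20 ∈ [3/25, 6/25) → index 1
j=2: u_2=11/40 ∈ [6/25, 8/25) → index 2
j=3: u_3=2/5 ∈ [8/25, 11/25) → index 3
j=4: u_4=21/40 ∈ [11/25, 18/25) → index 4
j=5: u_5=13/20 ∈ [11/25, 18/25) → index 4
j=6: u_6=31/40 ∈ [18/25, 22/25) → index 5
j=7: u_7=9/10 ∈ [22/25, 23/25) → index 6

0 1 2 3 4 4 5 6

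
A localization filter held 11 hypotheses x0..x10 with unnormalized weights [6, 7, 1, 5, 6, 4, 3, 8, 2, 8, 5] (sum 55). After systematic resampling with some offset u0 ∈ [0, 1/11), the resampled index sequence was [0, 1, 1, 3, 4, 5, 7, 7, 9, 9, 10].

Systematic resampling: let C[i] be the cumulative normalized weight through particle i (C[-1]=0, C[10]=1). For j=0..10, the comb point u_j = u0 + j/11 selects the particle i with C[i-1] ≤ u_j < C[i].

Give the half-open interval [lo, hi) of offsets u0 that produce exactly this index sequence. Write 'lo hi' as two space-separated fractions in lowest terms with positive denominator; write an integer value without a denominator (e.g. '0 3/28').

2/55 3/55

C = [6/55, 13/55, 14/55, 19/55, 5/11, 29/55, 32/55, 8/11, 42/55, 10/11, 1]
j=0 picked index 0: u0 ∈ [0, 6/55)
j=1 picked index 1: u0 ∈ [1/55, 8/55)
j=2 picked index 1: u0 ∈ [-4/55, 3/55)
j=3 picked index 3: u0 ∈ [-1/55, 4/55)
j=4 picked index 4: u0 ∈ [-1/55, 1/11)
j=5 picked index 5: u0 ∈ [0, 4/55)
j=6 picked index 7: u0 ∈ [2/55, 2/11)
j=7 picked index 7: u0 ∈ [-3/55, 1/11)
j=8 picked index 9: u0 ∈ [2/55, 2/11)
j=9 picked index 9: u0 ∈ [-3/55, 1/11)
j=10 picked index 10: u0 ∈ [0, 1/11)
intersection: [2/55, 3/55)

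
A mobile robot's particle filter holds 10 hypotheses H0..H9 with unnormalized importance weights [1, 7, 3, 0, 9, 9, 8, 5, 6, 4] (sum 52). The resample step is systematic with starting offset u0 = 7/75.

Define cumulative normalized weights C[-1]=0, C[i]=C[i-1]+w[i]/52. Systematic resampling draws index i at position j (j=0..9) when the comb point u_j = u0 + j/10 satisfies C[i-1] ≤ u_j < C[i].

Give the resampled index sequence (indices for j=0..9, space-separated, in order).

C = [1/52, 2/13, 11/52, 11/52, 5/13, 29/52, 37/52, 21/26, 12/13, 1]
j=0: u_0=7/75 ∈ [1/52, 2/13) → index 1
j=1: u_1=29/150 ∈ [2/13, 11/52) → index 2
j=2: u_2=22/75 ∈ [11/52, 5/13) → index 4
j=3: u_3=59/150 ∈ [5/13, 29/52) → index 5
j=4: u_4=37/75 ∈ [5/13, 29/52) → index 5
j=5: u_5=89/150 ∈ [29/52, 37/52) → index 6
j=6: u_6=52/75 ∈ [29/52, 37/52) → index 6
j=7: u_7=119/150 ∈ [37/52, 21/26) → index 7
j=8: u_8=67/75 ∈ [21/26, 12/13) → index 8
j=9: u_9=149/150 ∈ [12/13, 1) → index 9

1 2 4 5 5 6 6 7 8 9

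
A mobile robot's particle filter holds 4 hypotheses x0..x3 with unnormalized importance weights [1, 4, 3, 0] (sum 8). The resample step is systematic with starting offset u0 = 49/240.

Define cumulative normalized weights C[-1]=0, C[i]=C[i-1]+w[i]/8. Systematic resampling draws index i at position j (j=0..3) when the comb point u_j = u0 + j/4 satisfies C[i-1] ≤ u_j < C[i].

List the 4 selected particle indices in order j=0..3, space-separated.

C = [1/8, 5/8, 1, 1]
j=0: u_0=49/240 ∈ [1/8, 5/8) → index 1
j=1: u_1=109/240 ∈ [1/8, 5/8) → index 1
j=2: u_2=169/240 ∈ [5/8, 1) → index 2
j=3: u_3=229/240 ∈ [5/8, 1) → index 2

1 1 2 2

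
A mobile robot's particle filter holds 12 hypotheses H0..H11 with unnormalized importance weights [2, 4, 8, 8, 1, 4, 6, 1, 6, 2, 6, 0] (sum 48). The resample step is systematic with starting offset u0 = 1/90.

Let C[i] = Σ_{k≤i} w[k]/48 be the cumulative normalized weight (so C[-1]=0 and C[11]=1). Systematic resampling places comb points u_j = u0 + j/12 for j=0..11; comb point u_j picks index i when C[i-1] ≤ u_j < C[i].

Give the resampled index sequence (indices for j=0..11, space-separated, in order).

0 1 2 2 3 3 5 6 6 8 9 10

C = [1/24, 1/8, 7/24, 11/24, 23/48, 9/16, 11/16, 17/24, 5/6, 7/8, 1, 1]
j=0: u_0=1/90 ∈ [0, 1/24) → index 0
j=1: u_1=17/180 ∈ [1/24, 1/8) → index 1
j=2: u_2=8/45 ∈ [1/8, 7/24) → index 2
j=3: u_3=47/180 ∈ [1/8, 7/24) → index 2
j=4: u_4=31/90 ∈ [7/24, 11/24) → index 3
j=5: u_5=77/180 ∈ [7/24, 11/24) → index 3
j=6: u_6=23/45 ∈ [23/48, 9/16) → index 5
j=7: u_7=107/180 ∈ [9/16, 11/16) → index 6
j=8: u_8=61/90 ∈ [9/16, 11/16) → index 6
j=9: u_9=137/180 ∈ [17/24, 5/6) → index 8
j=10: u_10=38/45 ∈ [5/6, 7/8) → index 9
j=11: u_11=167/180 ∈ [7/8, 1) → index 10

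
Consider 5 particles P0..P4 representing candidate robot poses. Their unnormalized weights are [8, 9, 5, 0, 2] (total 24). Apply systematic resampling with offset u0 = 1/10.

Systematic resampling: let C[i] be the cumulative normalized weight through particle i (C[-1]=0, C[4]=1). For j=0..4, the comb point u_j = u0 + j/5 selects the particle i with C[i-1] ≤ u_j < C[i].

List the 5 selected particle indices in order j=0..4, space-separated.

C = [1/3, 17/24, 11/12, 11/12, 1]
j=0: u_0=1/10 ∈ [0, 1/3) → index 0
j=1: u_1=3/10 ∈ [0, 1/3) → index 0
j=2: u_2=1/2 ∈ [1/3, 17/24) → index 1
j=3: u_3=7/10 ∈ [1/3, 17/24) → index 1
j=4: u_4=9/10 ∈ [17/24, 11/12) → index 2

0 0 1 1 2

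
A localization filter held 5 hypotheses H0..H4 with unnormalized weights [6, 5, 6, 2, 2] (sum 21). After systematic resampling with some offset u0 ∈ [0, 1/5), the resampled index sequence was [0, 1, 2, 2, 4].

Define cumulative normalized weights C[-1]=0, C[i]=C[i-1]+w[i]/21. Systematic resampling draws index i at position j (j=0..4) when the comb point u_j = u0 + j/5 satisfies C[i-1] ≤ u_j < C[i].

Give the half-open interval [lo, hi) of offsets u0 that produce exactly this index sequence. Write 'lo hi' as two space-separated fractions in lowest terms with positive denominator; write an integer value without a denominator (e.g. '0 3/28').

13/105 1/5

C = [2/7, 11/21, 17/21, 19/21, 1]
j=0 picked index 0: u0 ∈ [0, 2/7)
j=1 picked index 1: u0 ∈ [3/35, 34/105)
j=2 picked index 2: u0 ∈ [13/105, 43/105)
j=3 picked index 2: u0 ∈ [-8/105, 22/105)
j=4 picked index 4: u0 ∈ [11/105, 1/5)
intersection: [13/105, 1/5)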